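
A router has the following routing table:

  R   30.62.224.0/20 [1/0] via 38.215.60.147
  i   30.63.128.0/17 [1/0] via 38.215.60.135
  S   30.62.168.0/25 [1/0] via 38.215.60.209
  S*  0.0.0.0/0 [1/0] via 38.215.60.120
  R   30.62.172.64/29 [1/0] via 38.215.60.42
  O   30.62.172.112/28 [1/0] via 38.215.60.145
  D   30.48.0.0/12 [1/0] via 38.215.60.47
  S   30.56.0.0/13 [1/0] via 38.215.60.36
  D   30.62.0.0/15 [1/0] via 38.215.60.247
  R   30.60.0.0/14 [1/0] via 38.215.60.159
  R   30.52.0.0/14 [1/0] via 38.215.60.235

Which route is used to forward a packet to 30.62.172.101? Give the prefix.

Entries matching 30.62.172.101:
  0.0.0.0/0 (default, matches everything)
  30.48.0.0/12 (30.48.0.0 - 30.63.255.255)
  30.56.0.0/13 (30.56.0.0 - 30.63.255.255)
  30.60.0.0/14 (30.60.0.0 - 30.63.255.255)
  30.62.0.0/15 (30.62.0.0 - 30.63.255.255)
Most specific is 30.62.0.0/15.

30.62.0.0/15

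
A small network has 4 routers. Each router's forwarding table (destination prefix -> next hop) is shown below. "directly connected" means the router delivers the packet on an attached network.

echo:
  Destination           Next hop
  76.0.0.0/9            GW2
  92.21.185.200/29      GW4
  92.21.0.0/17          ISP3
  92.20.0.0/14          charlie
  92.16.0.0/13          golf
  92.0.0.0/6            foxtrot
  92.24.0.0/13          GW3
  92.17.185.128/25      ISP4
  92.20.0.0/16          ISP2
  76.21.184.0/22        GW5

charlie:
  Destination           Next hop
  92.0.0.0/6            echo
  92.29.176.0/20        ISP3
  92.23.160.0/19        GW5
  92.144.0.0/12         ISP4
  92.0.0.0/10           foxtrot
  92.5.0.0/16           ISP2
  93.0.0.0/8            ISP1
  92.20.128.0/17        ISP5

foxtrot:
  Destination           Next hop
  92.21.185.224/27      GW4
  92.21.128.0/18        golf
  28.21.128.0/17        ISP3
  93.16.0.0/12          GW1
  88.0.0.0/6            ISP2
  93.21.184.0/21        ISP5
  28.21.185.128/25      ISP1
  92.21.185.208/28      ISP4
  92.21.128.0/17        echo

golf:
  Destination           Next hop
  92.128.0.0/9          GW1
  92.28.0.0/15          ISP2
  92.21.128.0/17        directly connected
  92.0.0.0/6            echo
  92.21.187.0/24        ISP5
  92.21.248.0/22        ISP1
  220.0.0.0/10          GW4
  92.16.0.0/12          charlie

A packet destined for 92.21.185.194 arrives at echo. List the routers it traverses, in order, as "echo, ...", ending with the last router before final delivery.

At echo: longest match for 92.21.185.194 is 92.20.0.0/14 -> charlie
At charlie: longest match for 92.21.185.194 is 92.0.0.0/10 -> foxtrot
At foxtrot: longest match for 92.21.185.194 is 92.21.128.0/18 -> golf
At golf: longest match for 92.21.185.194 is 92.21.128.0/17 -> directly connected

echo, charlie, foxtrot, golf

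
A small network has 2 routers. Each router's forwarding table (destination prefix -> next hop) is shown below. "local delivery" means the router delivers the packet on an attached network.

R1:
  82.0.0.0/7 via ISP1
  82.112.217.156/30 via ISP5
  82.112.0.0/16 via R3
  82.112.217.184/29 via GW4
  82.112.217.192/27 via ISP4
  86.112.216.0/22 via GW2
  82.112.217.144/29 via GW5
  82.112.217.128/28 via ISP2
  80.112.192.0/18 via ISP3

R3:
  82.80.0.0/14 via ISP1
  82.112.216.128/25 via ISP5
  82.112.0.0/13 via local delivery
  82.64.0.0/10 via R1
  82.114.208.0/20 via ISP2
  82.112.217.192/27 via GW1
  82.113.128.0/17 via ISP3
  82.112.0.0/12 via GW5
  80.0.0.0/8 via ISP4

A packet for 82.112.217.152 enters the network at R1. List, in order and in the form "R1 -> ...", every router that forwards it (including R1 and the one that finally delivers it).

At R1: longest match for 82.112.217.152 is 82.112.0.0/16 -> R3
At R3: longest match for 82.112.217.152 is 82.112.0.0/13 -> local delivery

R1 -> R3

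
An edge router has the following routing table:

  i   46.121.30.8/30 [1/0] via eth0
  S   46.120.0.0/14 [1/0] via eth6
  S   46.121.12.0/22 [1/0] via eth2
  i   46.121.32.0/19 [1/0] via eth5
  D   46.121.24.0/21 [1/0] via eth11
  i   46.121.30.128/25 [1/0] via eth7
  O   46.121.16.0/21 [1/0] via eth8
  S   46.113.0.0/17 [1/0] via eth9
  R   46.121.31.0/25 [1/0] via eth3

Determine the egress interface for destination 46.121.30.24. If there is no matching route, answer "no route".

Routes whose prefix contains 46.121.30.24:
  46.120.0.0/14 (46.120.0.0 - 46.123.255.255) -> eth6
  46.121.24.0/21 (46.121.24.0 - 46.121.31.255) -> eth11
More-specific entries that do NOT match:
  46.121.30.8/30 (46.121.30.8 - 46.121.30.11) does not contain 46.121.30.24
  46.121.30.128/25 (46.121.30.128 - 46.121.30.255) does not contain 46.121.30.24
  46.121.31.0/25 (46.121.31.0 - 46.121.31.127) does not contain 46.121.30.24
  46.121.12.0/22 (46.121.12.0 - 46.121.15.255) does not contain 46.121.30.24
Longest matching prefix is /21 -> interface eth11.

eth11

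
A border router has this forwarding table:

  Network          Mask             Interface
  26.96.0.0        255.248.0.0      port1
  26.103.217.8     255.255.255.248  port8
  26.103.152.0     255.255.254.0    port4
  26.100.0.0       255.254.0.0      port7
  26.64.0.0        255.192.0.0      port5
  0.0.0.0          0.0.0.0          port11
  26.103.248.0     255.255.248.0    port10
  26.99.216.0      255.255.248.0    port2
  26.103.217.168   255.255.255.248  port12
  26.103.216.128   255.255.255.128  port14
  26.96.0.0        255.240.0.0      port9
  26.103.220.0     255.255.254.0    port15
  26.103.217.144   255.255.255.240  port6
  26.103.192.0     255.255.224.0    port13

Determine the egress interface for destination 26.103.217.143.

port13

Routes whose prefix contains 26.103.217.143:
  0.0.0.0/0 (default, matches everything) -> port11
  26.64.0.0/10 (26.64.0.0 - 26.127.255.255) -> port5
  26.96.0.0/12 (26.96.0.0 - 26.111.255.255) -> port9
  26.96.0.0/13 (26.96.0.0 - 26.103.255.255) -> port1
  26.103.192.0/19 (26.103.192.0 - 26.103.223.255) -> port13
More-specific entries that do NOT match:
  26.103.217.8/29 (26.103.217.8 - 26.103.217.15) does not contain 26.103.217.143
  26.103.217.168/29 (26.103.217.168 - 26.103.217.175) does not contain 26.103.217.143
  26.103.217.144/28 (26.103.217.144 - 26.103.217.159) does not contain 26.103.217.143
  26.103.216.128/25 (26.103.216.128 - 26.103.216.255) does not contain 26.103.217.143
  26.103.152.0/23 (26.103.152.0 - 26.103.153.255) does not contain 26.103.217.143
  26.103.220.0/23 (26.103.220.0 - 26.103.221.255) does not contain 26.103.217.143
  26.103.248.0/21 (26.103.248.0 - 26.103.255.255) does not contain 26.103.217.143
  26.99.216.0/21 (26.99.216.0 - 26.99.223.255) does not contain 26.103.217.143
Longest matching prefix is /19 -> interface port13.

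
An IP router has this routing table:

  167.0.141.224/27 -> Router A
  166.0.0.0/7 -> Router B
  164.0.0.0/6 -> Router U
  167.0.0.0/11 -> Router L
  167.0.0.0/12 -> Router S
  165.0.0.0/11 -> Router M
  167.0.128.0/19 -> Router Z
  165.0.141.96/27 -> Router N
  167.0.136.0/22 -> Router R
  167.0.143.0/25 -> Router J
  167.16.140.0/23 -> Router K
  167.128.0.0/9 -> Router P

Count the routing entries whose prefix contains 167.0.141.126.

Prefixes containing 167.0.141.126:
  164.0.0.0/6 (164.0.0.0 - 167.255.255.255)
  166.0.0.0/7 (166.0.0.0 - 167.255.255.255)
  167.0.0.0/11 (167.0.0.0 - 167.31.255.255)
  167.0.0.0/12 (167.0.0.0 - 167.15.255.255)
  167.0.128.0/19 (167.0.128.0 - 167.0.159.255)
Total matching entries: 5.

5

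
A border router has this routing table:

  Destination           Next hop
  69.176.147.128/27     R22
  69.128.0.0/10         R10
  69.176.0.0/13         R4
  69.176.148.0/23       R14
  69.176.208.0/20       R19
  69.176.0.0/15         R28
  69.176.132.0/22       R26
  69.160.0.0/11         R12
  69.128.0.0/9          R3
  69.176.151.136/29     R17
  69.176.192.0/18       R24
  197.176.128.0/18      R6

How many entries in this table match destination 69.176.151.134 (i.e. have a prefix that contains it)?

Prefixes containing 69.176.151.134:
  69.128.0.0/9 (69.128.0.0 - 69.255.255.255)
  69.128.0.0/10 (69.128.0.0 - 69.191.255.255)
  69.160.0.0/11 (69.160.0.0 - 69.191.255.255)
  69.176.0.0/13 (69.176.0.0 - 69.183.255.255)
  69.176.0.0/15 (69.176.0.0 - 69.177.255.255)
Total matching entries: 5.

5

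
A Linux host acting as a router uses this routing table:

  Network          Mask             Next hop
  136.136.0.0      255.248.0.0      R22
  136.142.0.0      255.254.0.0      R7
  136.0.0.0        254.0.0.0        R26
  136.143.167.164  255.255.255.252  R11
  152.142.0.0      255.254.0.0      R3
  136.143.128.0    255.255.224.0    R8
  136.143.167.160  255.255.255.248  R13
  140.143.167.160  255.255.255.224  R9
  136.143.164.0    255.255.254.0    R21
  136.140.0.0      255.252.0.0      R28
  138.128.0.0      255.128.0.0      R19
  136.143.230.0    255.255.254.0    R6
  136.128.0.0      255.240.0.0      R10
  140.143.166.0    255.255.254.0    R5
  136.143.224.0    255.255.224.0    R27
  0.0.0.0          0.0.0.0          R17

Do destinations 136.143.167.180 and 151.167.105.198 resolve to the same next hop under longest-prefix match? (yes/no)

136.143.167.180: longest match 136.142.0.0/15 -> R7
151.167.105.198: longest match 0.0.0.0/0 -> R17

no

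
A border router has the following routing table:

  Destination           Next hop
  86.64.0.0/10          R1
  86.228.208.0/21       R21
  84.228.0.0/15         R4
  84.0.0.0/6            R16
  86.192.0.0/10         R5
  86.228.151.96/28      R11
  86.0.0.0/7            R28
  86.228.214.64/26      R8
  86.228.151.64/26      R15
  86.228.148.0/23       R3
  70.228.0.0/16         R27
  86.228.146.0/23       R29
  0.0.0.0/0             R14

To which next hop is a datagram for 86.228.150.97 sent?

Routes whose prefix contains 86.228.150.97:
  0.0.0.0/0 (default, matches everything) -> R14
  84.0.0.0/6 (84.0.0.0 - 87.255.255.255) -> R16
  86.0.0.0/7 (86.0.0.0 - 87.255.255.255) -> R28
  86.192.0.0/10 (86.192.0.0 - 86.255.255.255) -> R5
More-specific entries that do NOT match:
  86.228.151.96/28 (86.228.151.96 - 86.228.151.111) does not contain 86.228.150.97
  86.228.214.64/26 (86.228.214.64 - 86.228.214.127) does not contain 86.228.150.97
  86.228.151.64/26 (86.228.151.64 - 86.228.151.127) does not contain 86.228.150.97
  86.228.148.0/23 (86.228.148.0 - 86.228.149.255) does not contain 86.228.150.97
  86.228.146.0/23 (86.228.146.0 - 86.228.147.255) does not contain 86.228.150.97
  86.228.208.0/21 (86.228.208.0 - 86.228.215.255) does not contain 86.228.150.97
  70.228.0.0/16 (70.228.0.0 - 70.228.255.255) does not contain 86.228.150.97
  84.228.0.0/15 (84.228.0.0 - 84.229.255.255) does not contain 86.228.150.97
Longest matching prefix is /10 -> next hop R5.

R5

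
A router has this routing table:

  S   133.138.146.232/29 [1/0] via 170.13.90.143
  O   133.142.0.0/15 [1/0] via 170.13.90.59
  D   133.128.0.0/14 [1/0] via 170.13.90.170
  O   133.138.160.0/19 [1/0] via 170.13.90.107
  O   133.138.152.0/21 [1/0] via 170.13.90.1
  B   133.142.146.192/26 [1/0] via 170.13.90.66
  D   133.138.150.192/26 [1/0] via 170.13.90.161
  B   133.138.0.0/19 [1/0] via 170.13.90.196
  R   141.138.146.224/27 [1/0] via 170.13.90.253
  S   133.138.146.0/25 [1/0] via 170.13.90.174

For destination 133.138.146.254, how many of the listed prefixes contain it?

0

No listed prefix contains 133.138.146.254.
Total matching entries: 0.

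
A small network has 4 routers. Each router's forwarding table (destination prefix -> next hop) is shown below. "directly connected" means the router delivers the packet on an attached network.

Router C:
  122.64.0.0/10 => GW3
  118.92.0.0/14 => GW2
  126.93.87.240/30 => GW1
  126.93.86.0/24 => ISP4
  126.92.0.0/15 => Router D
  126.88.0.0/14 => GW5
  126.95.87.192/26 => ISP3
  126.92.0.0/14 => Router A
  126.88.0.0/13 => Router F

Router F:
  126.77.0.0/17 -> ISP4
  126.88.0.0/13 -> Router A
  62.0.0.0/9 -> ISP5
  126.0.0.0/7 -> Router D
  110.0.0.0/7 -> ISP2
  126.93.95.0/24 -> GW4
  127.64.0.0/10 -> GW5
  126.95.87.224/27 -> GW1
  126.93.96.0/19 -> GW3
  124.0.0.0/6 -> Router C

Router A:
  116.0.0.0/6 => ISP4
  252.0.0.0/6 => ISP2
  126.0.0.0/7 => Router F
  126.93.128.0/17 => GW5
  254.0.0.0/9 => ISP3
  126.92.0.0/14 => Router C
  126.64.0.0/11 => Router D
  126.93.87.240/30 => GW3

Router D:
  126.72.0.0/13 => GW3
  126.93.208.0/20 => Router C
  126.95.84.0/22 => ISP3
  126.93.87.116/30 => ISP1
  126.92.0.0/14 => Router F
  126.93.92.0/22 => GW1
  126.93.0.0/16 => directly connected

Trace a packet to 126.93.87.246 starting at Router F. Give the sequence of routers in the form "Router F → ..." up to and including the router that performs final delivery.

Router F → Router A → Router C → Router D

At Router F: longest match for 126.93.87.246 is 126.88.0.0/13 -> Router A
At Router A: longest match for 126.93.87.246 is 126.92.0.0/14 -> Router C
At Router C: longest match for 126.93.87.246 is 126.92.0.0/15 -> Router D
At Router D: longest match for 126.93.87.246 is 126.93.0.0/16 -> directly connected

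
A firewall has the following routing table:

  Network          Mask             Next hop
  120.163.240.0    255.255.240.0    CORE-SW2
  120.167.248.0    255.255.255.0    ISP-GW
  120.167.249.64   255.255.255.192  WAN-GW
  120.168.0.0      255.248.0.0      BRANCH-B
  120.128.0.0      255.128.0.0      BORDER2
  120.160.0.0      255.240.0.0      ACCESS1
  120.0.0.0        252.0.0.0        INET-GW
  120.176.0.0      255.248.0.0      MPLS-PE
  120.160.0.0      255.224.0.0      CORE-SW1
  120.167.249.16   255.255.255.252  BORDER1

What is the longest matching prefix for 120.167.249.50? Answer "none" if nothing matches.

Entries matching 120.167.249.50:
  120.0.0.0/6 (120.0.0.0 - 123.255.255.255)
  120.128.0.0/9 (120.128.0.0 - 120.255.255.255)
  120.160.0.0/11 (120.160.0.0 - 120.191.255.255)
  120.160.0.0/12 (120.160.0.0 - 120.175.255.255)
Most specific is 120.160.0.0/12.

120.160.0.0/12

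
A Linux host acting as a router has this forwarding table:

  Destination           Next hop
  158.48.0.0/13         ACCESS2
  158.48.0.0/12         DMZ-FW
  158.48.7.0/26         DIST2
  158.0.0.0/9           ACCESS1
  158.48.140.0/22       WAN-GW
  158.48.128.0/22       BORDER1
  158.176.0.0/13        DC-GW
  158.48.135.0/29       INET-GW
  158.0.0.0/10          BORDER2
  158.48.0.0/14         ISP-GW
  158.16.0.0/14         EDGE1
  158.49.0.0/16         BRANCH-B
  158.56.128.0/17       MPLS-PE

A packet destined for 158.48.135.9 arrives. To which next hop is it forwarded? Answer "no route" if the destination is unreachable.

Routes whose prefix contains 158.48.135.9:
  158.0.0.0/9 (158.0.0.0 - 158.127.255.255) -> ACCESS1
  158.0.0.0/10 (158.0.0.0 - 158.63.255.255) -> BORDER2
  158.48.0.0/12 (158.48.0.0 - 158.63.255.255) -> DMZ-FW
  158.48.0.0/13 (158.48.0.0 - 158.55.255.255) -> ACCESS2
  158.48.0.0/14 (158.48.0.0 - 158.51.255.255) -> ISP-GW
More-specific entries that do NOT match:
  158.48.135.0/29 (158.48.135.0 - 158.48.135.7) does not contain 158.48.135.9
  158.48.7.0/26 (158.48.7.0 - 158.48.7.63) does not contain 158.48.135.9
  158.48.140.0/22 (158.48.140.0 - 158.48.143.255) does not contain 158.48.135.9
  158.48.128.0/22 (158.48.128.0 - 158.48.131.255) does not contain 158.48.135.9
  158.56.128.0/17 (158.56.128.0 - 158.56.255.255) does not contain 158.48.135.9
  158.49.0.0/16 (158.49.0.0 - 158.49.255.255) does not contain 158.48.135.9
Longest matching prefix is /14 -> next hop ISP-GW.

ISP-GW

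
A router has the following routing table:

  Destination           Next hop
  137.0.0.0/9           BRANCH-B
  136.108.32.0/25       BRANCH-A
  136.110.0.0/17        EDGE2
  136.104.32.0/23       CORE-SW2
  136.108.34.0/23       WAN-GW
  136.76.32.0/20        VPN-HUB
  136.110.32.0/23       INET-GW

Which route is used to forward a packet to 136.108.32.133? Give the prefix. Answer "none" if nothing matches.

none

136.108.32.133 is outside every listed prefix and there is no default route.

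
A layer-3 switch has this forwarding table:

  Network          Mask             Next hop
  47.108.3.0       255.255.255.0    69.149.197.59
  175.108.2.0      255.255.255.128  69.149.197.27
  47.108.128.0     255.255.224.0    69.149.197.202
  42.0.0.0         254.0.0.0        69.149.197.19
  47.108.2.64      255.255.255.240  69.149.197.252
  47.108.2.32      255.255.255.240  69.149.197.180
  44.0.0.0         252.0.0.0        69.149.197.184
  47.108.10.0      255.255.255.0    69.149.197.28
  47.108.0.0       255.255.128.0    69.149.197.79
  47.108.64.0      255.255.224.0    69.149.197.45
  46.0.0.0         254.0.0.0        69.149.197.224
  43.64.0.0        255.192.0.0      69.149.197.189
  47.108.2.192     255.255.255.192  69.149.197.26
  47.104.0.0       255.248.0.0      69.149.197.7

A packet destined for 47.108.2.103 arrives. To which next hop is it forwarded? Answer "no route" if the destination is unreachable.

Routes whose prefix contains 47.108.2.103:
  44.0.0.0/6 (44.0.0.0 - 47.255.255.255) -> 69.149.197.184
  46.0.0.0/7 (46.0.0.0 - 47.255.255.255) -> 69.149.197.224
  47.104.0.0/13 (47.104.0.0 - 47.111.255.255) -> 69.149.197.7
  47.108.0.0/17 (47.108.0.0 - 47.108.127.255) -> 69.149.197.79
More-specific entries that do NOT match:
  47.108.2.64/28 (47.108.2.64 - 47.108.2.79) does not contain 47.108.2.103
  47.108.2.32/28 (47.108.2.32 - 47.108.2.47) does not contain 47.108.2.103
  47.108.2.192/26 (47.108.2.192 - 47.108.2.255) does not contain 47.108.2.103
  175.108.2.0/25 (175.108.2.0 - 175.108.2.127) does not contain 47.108.2.103
  47.108.3.0/24 (47.108.3.0 - 47.108.3.255) does not contain 47.108.2.103
  47.108.10.0/24 (47.108.10.0 - 47.108.10.255) does not contain 47.108.2.103
  47.108.128.0/19 (47.108.128.0 - 47.108.159.255) does not contain 47.108.2.103
  47.108.64.0/19 (47.108.64.0 - 47.108.95.255) does not contain 47.108.2.103
Longest matching prefix is /17 -> next hop 69.149.197.79.

69.149.197.79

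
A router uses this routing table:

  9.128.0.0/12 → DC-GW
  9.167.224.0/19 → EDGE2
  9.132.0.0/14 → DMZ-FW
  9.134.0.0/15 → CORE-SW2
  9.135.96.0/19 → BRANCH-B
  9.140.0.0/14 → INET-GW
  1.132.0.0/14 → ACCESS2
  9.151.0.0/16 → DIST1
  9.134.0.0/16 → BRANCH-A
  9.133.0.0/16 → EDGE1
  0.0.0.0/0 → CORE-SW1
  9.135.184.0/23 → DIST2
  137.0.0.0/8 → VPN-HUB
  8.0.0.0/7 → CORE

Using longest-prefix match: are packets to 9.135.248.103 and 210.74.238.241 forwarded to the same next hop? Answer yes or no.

9.135.248.103: longest match 9.134.0.0/15 -> CORE-SW2
210.74.238.241: longest match 0.0.0.0/0 -> CORE-SW1

no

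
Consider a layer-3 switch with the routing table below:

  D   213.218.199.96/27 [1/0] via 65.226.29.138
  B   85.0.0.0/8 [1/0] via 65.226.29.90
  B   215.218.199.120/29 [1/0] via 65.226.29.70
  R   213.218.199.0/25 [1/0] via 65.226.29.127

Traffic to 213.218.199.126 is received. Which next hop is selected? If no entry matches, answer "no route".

65.226.29.138

Routes whose prefix contains 213.218.199.126:
  213.218.199.0/25 (213.218.199.0 - 213.218.199.127) -> 65.226.29.127
  213.218.199.96/27 (213.218.199.96 - 213.218.199.127) -> 65.226.29.138
More-specific entries that do NOT match:
  215.218.199.120/29 (215.218.199.120 - 215.218.199.127) does not contain 213.218.199.126
Longest matching prefix is /27 -> next hop 65.226.29.138.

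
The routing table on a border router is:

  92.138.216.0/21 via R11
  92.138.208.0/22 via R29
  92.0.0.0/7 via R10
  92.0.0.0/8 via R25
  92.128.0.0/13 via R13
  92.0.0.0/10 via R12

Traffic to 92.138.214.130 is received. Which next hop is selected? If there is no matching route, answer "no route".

R25

Routes whose prefix contains 92.138.214.130:
  92.0.0.0/7 (92.0.0.0 - 93.255.255.255) -> R10
  92.0.0.0/8 (92.0.0.0 - 92.255.255.255) -> R25
More-specific entries that do NOT match:
  92.138.208.0/22 (92.138.208.0 - 92.138.211.255) does not contain 92.138.214.130
  92.138.216.0/21 (92.138.216.0 - 92.138.223.255) does not contain 92.138.214.130
  92.128.0.0/13 (92.128.0.0 - 92.135.255.255) does not contain 92.138.214.130
  92.0.0.0/10 (92.0.0.0 - 92.63.255.255) does not contain 92.138.214.130
Longest matching prefix is /8 -> next hop R25.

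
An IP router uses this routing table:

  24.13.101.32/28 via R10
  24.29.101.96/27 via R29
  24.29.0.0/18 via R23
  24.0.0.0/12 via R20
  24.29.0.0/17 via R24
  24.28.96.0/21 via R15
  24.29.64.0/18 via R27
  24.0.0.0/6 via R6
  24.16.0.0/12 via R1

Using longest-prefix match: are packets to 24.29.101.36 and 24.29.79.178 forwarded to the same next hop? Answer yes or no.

yes

24.29.101.36: longest match 24.29.64.0/18 -> R27
24.29.79.178: longest match 24.29.64.0/18 -> R27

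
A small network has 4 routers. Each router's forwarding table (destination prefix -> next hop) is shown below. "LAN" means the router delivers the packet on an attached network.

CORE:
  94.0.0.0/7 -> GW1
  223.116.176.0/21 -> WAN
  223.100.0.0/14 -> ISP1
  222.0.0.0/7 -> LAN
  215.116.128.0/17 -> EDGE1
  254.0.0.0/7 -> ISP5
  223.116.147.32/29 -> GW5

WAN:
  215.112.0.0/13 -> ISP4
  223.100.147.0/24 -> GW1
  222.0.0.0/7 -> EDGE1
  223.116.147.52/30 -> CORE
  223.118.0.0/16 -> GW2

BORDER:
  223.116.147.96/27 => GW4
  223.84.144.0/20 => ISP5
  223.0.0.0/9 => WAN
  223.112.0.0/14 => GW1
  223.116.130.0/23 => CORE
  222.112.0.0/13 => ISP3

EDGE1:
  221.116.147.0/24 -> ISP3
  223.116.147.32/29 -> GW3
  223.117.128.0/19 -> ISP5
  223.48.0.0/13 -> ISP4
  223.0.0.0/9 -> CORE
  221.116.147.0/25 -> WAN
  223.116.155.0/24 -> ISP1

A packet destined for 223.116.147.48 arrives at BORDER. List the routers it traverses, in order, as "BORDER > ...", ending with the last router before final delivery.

BORDER > WAN > EDGE1 > CORE

At BORDER: longest match for 223.116.147.48 is 223.0.0.0/9 -> WAN
At WAN: longest match for 223.116.147.48 is 222.0.0.0/7 -> EDGE1
At EDGE1: longest match for 223.116.147.48 is 223.0.0.0/9 -> CORE
At CORE: longest match for 223.116.147.48 is 222.0.0.0/7 -> LAN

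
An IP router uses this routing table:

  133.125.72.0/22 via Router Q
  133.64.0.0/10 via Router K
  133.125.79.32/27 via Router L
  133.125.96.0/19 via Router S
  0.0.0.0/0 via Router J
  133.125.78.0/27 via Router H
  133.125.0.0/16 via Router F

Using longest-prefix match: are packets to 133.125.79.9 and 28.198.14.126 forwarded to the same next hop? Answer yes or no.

133.125.79.9: longest match 133.125.0.0/16 -> Router F
28.198.14.126: longest match 0.0.0.0/0 -> Router J

no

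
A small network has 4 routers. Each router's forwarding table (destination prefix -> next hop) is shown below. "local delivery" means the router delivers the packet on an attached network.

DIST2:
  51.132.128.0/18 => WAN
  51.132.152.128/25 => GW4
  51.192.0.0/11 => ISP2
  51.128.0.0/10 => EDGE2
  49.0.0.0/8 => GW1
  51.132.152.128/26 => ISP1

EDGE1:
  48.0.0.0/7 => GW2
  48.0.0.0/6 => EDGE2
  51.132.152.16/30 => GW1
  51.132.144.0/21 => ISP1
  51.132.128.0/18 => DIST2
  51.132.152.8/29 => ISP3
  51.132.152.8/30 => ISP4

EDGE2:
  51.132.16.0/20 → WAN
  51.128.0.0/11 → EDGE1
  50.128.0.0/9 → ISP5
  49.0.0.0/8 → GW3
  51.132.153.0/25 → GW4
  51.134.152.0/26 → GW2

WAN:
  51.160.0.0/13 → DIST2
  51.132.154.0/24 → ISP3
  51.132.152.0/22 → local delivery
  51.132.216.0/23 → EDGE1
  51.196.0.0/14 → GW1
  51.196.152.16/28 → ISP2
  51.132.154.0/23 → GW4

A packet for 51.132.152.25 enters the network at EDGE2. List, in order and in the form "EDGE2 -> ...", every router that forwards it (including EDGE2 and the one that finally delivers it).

EDGE2 -> EDGE1 -> DIST2 -> WAN

At EDGE2: longest match for 51.132.152.25 is 51.128.0.0/11 -> EDGE1
At EDGE1: longest match for 51.132.152.25 is 51.132.128.0/18 -> DIST2
At DIST2: longest match for 51.132.152.25 is 51.132.128.0/18 -> WAN
At WAN: longest match for 51.132.152.25 is 51.132.152.0/22 -> local delivery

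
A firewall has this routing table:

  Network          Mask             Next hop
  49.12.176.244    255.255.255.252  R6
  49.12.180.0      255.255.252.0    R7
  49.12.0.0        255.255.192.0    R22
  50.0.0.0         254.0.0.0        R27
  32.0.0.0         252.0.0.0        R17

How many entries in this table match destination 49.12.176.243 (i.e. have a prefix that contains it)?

0

No listed prefix contains 49.12.176.243.
Total matching entries: 0.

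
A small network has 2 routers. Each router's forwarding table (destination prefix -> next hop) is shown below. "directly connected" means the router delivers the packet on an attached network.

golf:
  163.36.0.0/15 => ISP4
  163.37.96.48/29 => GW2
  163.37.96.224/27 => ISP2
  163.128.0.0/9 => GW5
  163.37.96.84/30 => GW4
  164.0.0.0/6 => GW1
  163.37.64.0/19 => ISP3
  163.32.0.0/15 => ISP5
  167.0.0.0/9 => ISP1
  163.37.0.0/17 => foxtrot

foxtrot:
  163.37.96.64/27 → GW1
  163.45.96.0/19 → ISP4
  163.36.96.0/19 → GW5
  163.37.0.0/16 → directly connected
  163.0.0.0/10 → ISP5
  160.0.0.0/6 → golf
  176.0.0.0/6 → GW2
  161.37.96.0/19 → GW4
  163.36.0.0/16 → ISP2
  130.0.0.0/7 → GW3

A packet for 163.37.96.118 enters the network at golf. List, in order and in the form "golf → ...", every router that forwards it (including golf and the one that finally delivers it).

golf → foxtrot

At golf: longest match for 163.37.96.118 is 163.37.0.0/17 -> foxtrot
At foxtrot: longest match for 163.37.96.118 is 163.37.0.0/16 -> directly connected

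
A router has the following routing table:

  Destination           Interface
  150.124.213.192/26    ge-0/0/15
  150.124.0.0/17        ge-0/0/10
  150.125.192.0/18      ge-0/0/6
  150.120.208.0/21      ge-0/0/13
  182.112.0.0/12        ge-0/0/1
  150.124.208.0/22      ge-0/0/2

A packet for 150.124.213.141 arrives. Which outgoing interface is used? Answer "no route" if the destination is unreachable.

No entry's prefix contains 150.124.213.141; there is no default route.

no route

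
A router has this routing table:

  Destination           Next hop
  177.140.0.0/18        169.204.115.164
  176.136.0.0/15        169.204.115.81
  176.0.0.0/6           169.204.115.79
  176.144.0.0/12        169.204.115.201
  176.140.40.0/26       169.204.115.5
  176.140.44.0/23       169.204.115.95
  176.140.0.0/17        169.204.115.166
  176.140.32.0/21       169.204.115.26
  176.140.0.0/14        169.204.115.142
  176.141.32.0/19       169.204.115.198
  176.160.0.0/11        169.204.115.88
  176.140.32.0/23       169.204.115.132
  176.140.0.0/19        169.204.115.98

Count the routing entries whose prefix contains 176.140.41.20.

3

Prefixes containing 176.140.41.20:
  176.0.0.0/6 (176.0.0.0 - 179.255.255.255)
  176.140.0.0/14 (176.140.0.0 - 176.143.255.255)
  176.140.0.0/17 (176.140.0.0 - 176.140.127.255)
Total matching entries: 3.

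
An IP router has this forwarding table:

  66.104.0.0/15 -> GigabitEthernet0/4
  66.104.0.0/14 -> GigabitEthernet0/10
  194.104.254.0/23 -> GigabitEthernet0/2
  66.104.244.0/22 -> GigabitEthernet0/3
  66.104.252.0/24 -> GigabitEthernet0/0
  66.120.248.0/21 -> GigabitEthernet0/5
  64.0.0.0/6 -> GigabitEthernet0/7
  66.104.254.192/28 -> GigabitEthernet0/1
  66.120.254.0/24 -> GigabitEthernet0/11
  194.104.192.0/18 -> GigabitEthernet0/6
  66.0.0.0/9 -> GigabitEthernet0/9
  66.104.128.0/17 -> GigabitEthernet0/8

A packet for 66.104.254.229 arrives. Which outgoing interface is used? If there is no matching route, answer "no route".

GigabitEthernet0/8

Routes whose prefix contains 66.104.254.229:
  64.0.0.0/6 (64.0.0.0 - 67.255.255.255) -> GigabitEthernet0/7
  66.0.0.0/9 (66.0.0.0 - 66.127.255.255) -> GigabitEthernet0/9
  66.104.0.0/14 (66.104.0.0 - 66.107.255.255) -> GigabitEthernet0/10
  66.104.0.0/15 (66.104.0.0 - 66.105.255.255) -> GigabitEthernet0/4
  66.104.128.0/17 (66.104.128.0 - 66.104.255.255) -> GigabitEthernet0/8
More-specific entries that do NOT match:
  66.104.254.192/28 (66.104.254.192 - 66.104.254.207) does not contain 66.104.254.229
  66.104.252.0/24 (66.104.252.0 - 66.104.252.255) does not contain 66.104.254.229
  66.120.254.0/24 (66.120.254.0 - 66.120.254.255) does not contain 66.104.254.229
  194.104.254.0/23 (194.104.254.0 - 194.104.255.255) does not contain 66.104.254.229
  66.104.244.0/22 (66.104.244.0 - 66.104.247.255) does not contain 66.104.254.229
  66.120.248.0/21 (66.120.248.0 - 66.120.255.255) does not contain 66.104.254.229
  194.104.192.0/18 (194.104.192.0 - 194.104.255.255) does not contain 66.104.254.229
Longest matching prefix is /17 -> interface GigabitEthernet0/8.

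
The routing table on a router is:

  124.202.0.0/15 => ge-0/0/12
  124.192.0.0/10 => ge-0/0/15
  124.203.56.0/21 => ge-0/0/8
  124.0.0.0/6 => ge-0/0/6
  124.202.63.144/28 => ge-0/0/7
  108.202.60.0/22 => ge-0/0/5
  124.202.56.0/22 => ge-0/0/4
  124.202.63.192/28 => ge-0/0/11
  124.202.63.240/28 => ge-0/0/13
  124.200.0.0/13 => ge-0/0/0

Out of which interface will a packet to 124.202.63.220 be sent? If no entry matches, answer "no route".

ge-0/0/12

Routes whose prefix contains 124.202.63.220:
  124.0.0.0/6 (124.0.0.0 - 127.255.255.255) -> ge-0/0/6
  124.192.0.0/10 (124.192.0.0 - 124.255.255.255) -> ge-0/0/15
  124.200.0.0/13 (124.200.0.0 - 124.207.255.255) -> ge-0/0/0
  124.202.0.0/15 (124.202.0.0 - 124.203.255.255) -> ge-0/0/12
More-specific entries that do NOT match:
  124.202.63.144/28 (124.202.63.144 - 124.202.63.159) does not contain 124.202.63.220
  124.202.63.192/28 (124.202.63.192 - 124.202.63.207) does not contain 124.202.63.220
  124.202.63.240/28 (124.202.63.240 - 124.202.63.255) does not contain 124.202.63.220
  108.202.60.0/22 (108.202.60.0 - 108.202.63.255) does not contain 124.202.63.220
  124.202.56.0/22 (124.202.56.0 - 124.202.59.255) does not contain 124.202.63.220
  124.203.56.0/21 (124.203.56.0 - 124.203.63.255) does not contain 124.202.63.220
Longest matching prefix is /15 -> interface ge-0/0/12.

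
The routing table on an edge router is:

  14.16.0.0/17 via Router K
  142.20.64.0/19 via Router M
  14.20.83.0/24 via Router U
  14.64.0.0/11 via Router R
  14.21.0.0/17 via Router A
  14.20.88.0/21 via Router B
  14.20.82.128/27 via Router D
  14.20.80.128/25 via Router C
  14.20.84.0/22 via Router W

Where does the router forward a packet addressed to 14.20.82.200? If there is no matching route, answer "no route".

no route

No entry's prefix contains 14.20.82.200; there is no default route.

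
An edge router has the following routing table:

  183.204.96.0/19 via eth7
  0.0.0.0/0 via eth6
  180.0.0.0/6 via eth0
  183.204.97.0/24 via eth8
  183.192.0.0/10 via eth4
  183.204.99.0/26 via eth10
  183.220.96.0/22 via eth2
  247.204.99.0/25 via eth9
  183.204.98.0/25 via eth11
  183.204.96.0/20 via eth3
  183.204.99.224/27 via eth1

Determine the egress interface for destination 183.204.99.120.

eth3

Routes whose prefix contains 183.204.99.120:
  0.0.0.0/0 (default, matches everything) -> eth6
  180.0.0.0/6 (180.0.0.0 - 183.255.255.255) -> eth0
  183.192.0.0/10 (183.192.0.0 - 183.255.255.255) -> eth4
  183.204.96.0/19 (183.204.96.0 - 183.204.127.255) -> eth7
  183.204.96.0/20 (183.204.96.0 - 183.204.111.255) -> eth3
More-specific entries that do NOT match:
  183.204.99.224/27 (183.204.99.224 - 183.204.99.255) does not contain 183.204.99.120
  183.204.99.0/26 (183.204.99.0 - 183.204.99.63) does not contain 183.204.99.120
  247.204.99.0/25 (247.204.99.0 - 247.204.99.127) does not contain 183.204.99.120
  183.204.98.0/25 (183.204.98.0 - 183.204.98.127) does not contain 183.204.99.120
  183.204.97.0/24 (183.204.97.0 - 183.204.97.255) does not contain 183.204.99.120
  183.220.96.0/22 (183.220.96.0 - 183.220.99.255) does not contain 183.204.99.120
Longest matching prefix is /20 -> interface eth3.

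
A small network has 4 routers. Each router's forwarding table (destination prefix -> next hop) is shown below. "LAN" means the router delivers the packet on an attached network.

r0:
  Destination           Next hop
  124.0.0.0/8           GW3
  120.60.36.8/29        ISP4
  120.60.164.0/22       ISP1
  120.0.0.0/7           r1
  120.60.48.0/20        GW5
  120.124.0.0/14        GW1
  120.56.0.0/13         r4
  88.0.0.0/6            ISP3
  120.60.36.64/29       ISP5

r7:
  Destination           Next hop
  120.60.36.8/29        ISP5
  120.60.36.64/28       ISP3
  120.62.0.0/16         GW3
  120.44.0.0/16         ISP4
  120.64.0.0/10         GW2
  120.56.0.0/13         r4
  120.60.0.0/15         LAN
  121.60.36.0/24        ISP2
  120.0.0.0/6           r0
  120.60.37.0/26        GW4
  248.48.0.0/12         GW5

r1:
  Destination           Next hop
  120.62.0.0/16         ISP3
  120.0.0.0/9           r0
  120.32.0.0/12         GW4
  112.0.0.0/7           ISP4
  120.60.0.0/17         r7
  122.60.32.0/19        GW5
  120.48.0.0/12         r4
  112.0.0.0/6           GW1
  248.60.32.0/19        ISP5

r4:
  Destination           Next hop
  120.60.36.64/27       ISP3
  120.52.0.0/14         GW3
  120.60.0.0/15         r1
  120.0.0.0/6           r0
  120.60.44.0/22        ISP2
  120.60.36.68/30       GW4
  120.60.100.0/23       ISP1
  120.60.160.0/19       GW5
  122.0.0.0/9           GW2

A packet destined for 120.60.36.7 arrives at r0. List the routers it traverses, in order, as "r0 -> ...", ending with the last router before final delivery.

At r0: longest match for 120.60.36.7 is 120.56.0.0/13 -> r4
At r4: longest match for 120.60.36.7 is 120.60.0.0/15 -> r1
At r1: longest match for 120.60.36.7 is 120.60.0.0/17 -> r7
At r7: longest match for 120.60.36.7 is 120.60.0.0/15 -> LAN

r0 -> r4 -> r1 -> r7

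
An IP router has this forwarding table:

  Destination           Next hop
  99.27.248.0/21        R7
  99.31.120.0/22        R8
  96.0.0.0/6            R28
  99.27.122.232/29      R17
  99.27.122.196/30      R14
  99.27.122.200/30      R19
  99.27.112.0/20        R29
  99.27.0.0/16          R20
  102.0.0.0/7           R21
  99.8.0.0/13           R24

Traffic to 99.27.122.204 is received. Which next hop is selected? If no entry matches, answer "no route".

Routes whose prefix contains 99.27.122.204:
  96.0.0.0/6 (96.0.0.0 - 99.255.255.255) -> R28
  99.27.0.0/16 (99.27.0.0 - 99.27.255.255) -> R20
  99.27.112.0/20 (99.27.112.0 - 99.27.127.255) -> R29
More-specific entries that do NOT match:
  99.27.122.196/30 (99.27.122.196 - 99.27.122.199) does not contain 99.27.122.204
  99.27.122.200/30 (99.27.122.200 - 99.27.122.203) does not contain 99.27.122.204
  99.27.122.232/29 (99.27.122.232 - 99.27.122.239) does not contain 99.27.122.204
  99.31.120.0/22 (99.31.120.0 - 99.31.123.255) does not contain 99.27.122.204
  99.27.248.0/21 (99.27.248.0 - 99.27.255.255) does not contain 99.27.122.204
Longest matching prefix is /20 -> next hop R29.

R29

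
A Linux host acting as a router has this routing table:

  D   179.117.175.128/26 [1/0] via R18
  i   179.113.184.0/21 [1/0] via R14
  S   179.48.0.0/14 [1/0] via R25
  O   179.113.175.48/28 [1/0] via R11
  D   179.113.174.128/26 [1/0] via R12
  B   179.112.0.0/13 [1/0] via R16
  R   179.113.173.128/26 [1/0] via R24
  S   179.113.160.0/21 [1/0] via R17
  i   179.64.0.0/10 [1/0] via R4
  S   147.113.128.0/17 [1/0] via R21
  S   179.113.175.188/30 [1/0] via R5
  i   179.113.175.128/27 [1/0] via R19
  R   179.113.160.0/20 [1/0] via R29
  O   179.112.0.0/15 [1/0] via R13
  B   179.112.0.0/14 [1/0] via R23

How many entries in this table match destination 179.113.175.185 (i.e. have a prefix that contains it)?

Prefixes containing 179.113.175.185:
  179.64.0.0/10 (179.64.0.0 - 179.127.255.255)
  179.112.0.0/13 (179.112.0.0 - 179.119.255.255)
  179.112.0.0/14 (179.112.0.0 - 179.115.255.255)
  179.112.0.0/15 (179.112.0.0 - 179.113.255.255)
  179.113.160.0/20 (179.113.160.0 - 179.113.175.255)
Total matching entries: 5.

5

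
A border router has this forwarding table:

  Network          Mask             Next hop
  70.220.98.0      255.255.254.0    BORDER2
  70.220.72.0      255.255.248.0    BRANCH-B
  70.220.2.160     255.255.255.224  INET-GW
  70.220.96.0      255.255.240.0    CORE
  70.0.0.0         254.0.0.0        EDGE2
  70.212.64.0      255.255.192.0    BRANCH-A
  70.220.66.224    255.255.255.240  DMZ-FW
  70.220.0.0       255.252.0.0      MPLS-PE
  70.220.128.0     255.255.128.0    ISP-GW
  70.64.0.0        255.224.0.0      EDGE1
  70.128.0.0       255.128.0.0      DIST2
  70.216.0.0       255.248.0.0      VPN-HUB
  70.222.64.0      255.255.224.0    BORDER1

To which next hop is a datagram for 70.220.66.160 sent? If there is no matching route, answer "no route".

MPLS-PE

Routes whose prefix contains 70.220.66.160:
  70.0.0.0/7 (70.0.0.0 - 71.255.255.255) -> EDGE2
  70.128.0.0/9 (70.128.0.0 - 70.255.255.255) -> DIST2
  70.216.0.0/13 (70.216.0.0 - 70.223.255.255) -> VPN-HUB
  70.220.0.0/14 (70.220.0.0 - 70.223.255.255) -> MPLS-PE
More-specific entries that do NOT match:
  70.220.66.224/28 (70.220.66.224 - 70.220.66.239) does not contain 70.220.66.160
  70.220.2.160/27 (70.220.2.160 - 70.220.2.191) does not contain 70.220.66.160
  70.220.98.0/23 (70.220.98.0 - 70.220.99.255) does not contain 70.220.66.160
  70.220.72.0/21 (70.220.72.0 - 70.220.79.255) does not contain 70.220.66.160
  70.220.96.0/20 (70.220.96.0 - 70.220.111.255) does not contain 70.220.66.160
  70.222.64.0/19 (70.222.64.0 - 70.222.95.255) does not contain 70.220.66.160
  70.212.64.0/18 (70.212.64.0 - 70.212.127.255) does not contain 70.220.66.160
  70.220.128.0/17 (70.220.128.0 - 70.220.255.255) does not contain 70.220.66.160
Longest matching prefix is /14 -> next hop MPLS-PE.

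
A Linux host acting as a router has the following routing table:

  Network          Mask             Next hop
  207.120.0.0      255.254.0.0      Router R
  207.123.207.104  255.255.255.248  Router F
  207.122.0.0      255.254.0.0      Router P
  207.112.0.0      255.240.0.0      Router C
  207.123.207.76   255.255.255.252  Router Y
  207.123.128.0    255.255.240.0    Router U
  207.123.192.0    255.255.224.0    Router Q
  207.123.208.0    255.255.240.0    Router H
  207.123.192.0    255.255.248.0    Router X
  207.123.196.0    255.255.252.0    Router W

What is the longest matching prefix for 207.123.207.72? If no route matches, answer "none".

207.123.192.0/19

Entries matching 207.123.207.72:
  207.112.0.0/12 (207.112.0.0 - 207.127.255.255)
  207.122.0.0/15 (207.122.0.0 - 207.123.255.255)
  207.123.192.0/19 (207.123.192.0 - 207.123.223.255)
Most specific is 207.123.192.0/19.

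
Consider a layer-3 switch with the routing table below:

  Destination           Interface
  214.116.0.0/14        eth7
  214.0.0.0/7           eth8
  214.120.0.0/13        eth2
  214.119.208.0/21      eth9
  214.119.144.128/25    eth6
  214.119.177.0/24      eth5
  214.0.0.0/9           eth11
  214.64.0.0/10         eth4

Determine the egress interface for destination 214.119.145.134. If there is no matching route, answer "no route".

eth7

Routes whose prefix contains 214.119.145.134:
  214.0.0.0/7 (214.0.0.0 - 215.255.255.255) -> eth8
  214.0.0.0/9 (214.0.0.0 - 214.127.255.255) -> eth11
  214.64.0.0/10 (214.64.0.0 - 214.127.255.255) -> eth4
  214.116.0.0/14 (214.116.0.0 - 214.119.255.255) -> eth7
More-specific entries that do NOT match:
  214.119.144.128/25 (214.119.144.128 - 214.119.144.255) does not contain 214.119.145.134
  214.119.177.0/24 (214.119.177.0 - 214.119.177.255) does not contain 214.119.145.134
  214.119.208.0/21 (214.119.208.0 - 214.119.215.255) does not contain 214.119.145.134
Longest matching prefix is /14 -> interface eth7.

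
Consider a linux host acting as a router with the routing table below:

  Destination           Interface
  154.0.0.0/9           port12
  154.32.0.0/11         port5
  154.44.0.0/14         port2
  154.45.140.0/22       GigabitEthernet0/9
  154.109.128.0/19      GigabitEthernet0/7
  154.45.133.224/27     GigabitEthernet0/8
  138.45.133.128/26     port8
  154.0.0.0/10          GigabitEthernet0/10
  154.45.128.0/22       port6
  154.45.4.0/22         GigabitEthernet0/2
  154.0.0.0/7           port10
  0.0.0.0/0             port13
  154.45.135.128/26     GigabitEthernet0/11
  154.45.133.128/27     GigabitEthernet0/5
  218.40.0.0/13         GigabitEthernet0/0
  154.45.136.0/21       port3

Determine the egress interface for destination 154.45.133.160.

port2

Routes whose prefix contains 154.45.133.160:
  0.0.0.0/0 (default, matches everything) -> port13
  154.0.0.0/7 (154.0.0.0 - 155.255.255.255) -> port10
  154.0.0.0/9 (154.0.0.0 - 154.127.255.255) -> port12
  154.0.0.0/10 (154.0.0.0 - 154.63.255.255) -> GigabitEthernet0/10
  154.32.0.0/11 (154.32.0.0 - 154.63.255.255) -> port5
  154.44.0.0/14 (154.44.0.0 - 154.47.255.255) -> port2
More-specific entries that do NOT match:
  154.45.133.224/27 (154.45.133.224 - 154.45.133.255) does not contain 154.45.133.160
  154.45.133.128/27 (154.45.133.128 - 154.45.133.159) does not contain 154.45.133.160
  138.45.133.128/26 (138.45.133.128 - 138.45.133.191) does not contain 154.45.133.160
  154.45.135.128/26 (154.45.135.128 - 154.45.135.191) does not contain 154.45.133.160
  154.45.140.0/22 (154.45.140.0 - 154.45.143.255) does not contain 154.45.133.160
  154.45.128.0/22 (154.45.128.0 - 154.45.131.255) does not contain 154.45.133.160
  154.45.4.0/22 (154.45.4.0 - 154.45.7.255) does not contain 154.45.133.160
  154.45.136.0/21 (154.45.136.0 - 154.45.143.255) does not contain 154.45.133.160
  154.109.128.0/19 (154.109.128.0 - 154.109.159.255) does not contain 154.45.133.160
Longest matching prefix is /14 -> interface port2.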